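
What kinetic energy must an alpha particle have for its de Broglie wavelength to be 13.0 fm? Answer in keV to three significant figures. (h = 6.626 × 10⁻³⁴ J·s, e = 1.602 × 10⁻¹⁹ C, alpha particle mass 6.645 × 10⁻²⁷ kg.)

p = h/λ = 6.626 × 10⁻³⁴ / 1.300 × 10⁻¹⁴ = 5.097 × 10⁻²⁰ kg·m/s.
KE = p²/(2m) = (5.097 × 10⁻²⁰)² / (2 × 6.645 × 10⁻²⁷) = 1.955 × 10⁻¹³ J = 1220 keV.

KE = 1220 keV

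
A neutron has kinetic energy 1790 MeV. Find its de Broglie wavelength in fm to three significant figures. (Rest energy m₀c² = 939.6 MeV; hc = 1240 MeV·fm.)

λ = 0.484 fm

Total energy E = KE + m₀c² = 1790 + 939.6 = 2729.6 MeV.
(pc)² = E² − (m₀c²)² = (2729.6)² − (939.6)² = 6.568 × 10⁶ MeV², so pc = 2563 MeV.
λ = hc/(pc) = 1240 MeV·fm / 2563 MeV = 0.484 fm.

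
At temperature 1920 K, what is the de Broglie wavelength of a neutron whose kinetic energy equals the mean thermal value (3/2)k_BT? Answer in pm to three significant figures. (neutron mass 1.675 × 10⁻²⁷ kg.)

KE = (3/2)k_BT = 1.5 × 1.381 × 10⁻²³ × 1920 = 3.977 × 10⁻²⁰ J.
p = √(2mKE) = √(2 × 1.675 × 10⁻²⁷ × 3.977 × 10⁻²⁰) = 1.154 × 10⁻²³ kg·m/s.
λ = h/p = 5.74 × 10⁻¹¹ m = 57.4 pm.

λ = 57.4 pm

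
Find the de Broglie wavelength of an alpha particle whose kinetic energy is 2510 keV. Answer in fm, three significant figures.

λ = 9.06 fm

KE = 2510 keV = 4.021 × 10⁻¹³ J.
p = √(2mKE) = √(2 × 6.645 × 10⁻²⁷ × 4.021 × 10⁻¹³) = 7.310 × 10⁻²⁰ kg·m/s.
λ = h/p = 6.626 × 10⁻³⁴ / 7.310 × 10⁻²⁰ = 9.06 × 10⁻¹⁵ m = 9.06 fm.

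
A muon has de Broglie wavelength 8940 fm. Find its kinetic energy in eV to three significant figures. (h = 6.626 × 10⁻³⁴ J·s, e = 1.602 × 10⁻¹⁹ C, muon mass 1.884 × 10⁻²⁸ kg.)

p = h/λ = 6.626 × 10⁻³⁴ / 8.940 × 10⁻¹² = 7.412 × 10⁻²³ kg·m/s.
KE = p²/(2m) = (7.412 × 10⁻²³)² / (2 × 1.884 × 10⁻²⁸) = 1.458 × 10⁻¹⁷ J = 91.0 eV.

KE = 91.0 eV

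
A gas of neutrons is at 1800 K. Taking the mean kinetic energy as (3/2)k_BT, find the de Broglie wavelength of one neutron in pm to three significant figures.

λ = 59.3 pm

KE = (3/2)k_BT = 1.5 × 1.381 × 10⁻²³ × 1800 = 3.729 × 10⁻²⁰ J.
p = √(2mKE) = √(2 × 1.675 × 10⁻²⁷ × 3.729 × 10⁻²⁰) = 1.118 × 10⁻²³ kg·m/s.
λ = h/p = 5.93 × 10⁻¹¹ m = 59.3 pm.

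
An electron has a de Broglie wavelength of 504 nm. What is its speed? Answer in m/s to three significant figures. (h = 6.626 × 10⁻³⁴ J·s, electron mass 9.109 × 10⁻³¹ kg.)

p = h/λ = 6.626 × 10⁻³⁴ / 5.040 × 10⁻⁷ = 1.315 × 10⁻²⁷ kg·m/s.
v = p/m = 1.315 × 10⁻²⁷ / 9.109 × 10⁻³¹ = 1.44 × 10³ m/s = 1440 m/s.

v = 1440 m/s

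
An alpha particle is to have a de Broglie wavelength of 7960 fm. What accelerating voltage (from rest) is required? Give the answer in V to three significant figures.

V = 1.63 V

p = h/λ = 6.626 × 10⁻³⁴ / 7.960 × 10⁻¹² = 8.324 × 10⁻²³ kg·m/s.
KE = p²/(2m) = 5.214 × 10⁻¹⁹ J.
V = KE/2e = 5.214 × 10⁻¹⁹ / (2 × 1.602 × 10⁻¹⁹) = 1.63 V.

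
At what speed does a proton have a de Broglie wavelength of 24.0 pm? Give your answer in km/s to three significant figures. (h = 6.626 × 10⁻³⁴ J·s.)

v = 16.5 km/s

p = h/λ = 6.626 × 10⁻³⁴ / 2.400 × 10⁻¹¹ = 2.761 × 10⁻²³ kg·m/s.
v = p/m = 2.761 × 10⁻²³ / 1.673 × 10⁻²⁷ = 1.65 × 10⁴ m/s = 16.5 km/s.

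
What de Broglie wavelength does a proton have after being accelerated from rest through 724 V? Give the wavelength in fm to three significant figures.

KE = eV = 1.602 × 10⁻¹⁹ × 724.0 = 1.160 × 10⁻¹⁶ J.
p = √(2mKE) = √(2 × 1.673 × 10⁻²⁷ × 1.160 × 10⁻¹⁶) = 6.230 × 10⁻²² kg·m/s.
λ = h/p = 6.626 × 10⁻³⁴ / 6.230 × 10⁻²² = 1.06 × 10⁻¹² m = 1060 fm.

λ = 1060 fm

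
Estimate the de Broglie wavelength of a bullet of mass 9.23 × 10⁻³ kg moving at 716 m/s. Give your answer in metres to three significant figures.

p = mv = 9.23 × 10⁻³ × 716 = 6.609 kg·m/s.
λ = h/p = 6.626 × 10⁻³⁴ / 6.609 = 1.00 × 10⁻³⁴ m.

λ = 1.00 × 10⁻³⁴ m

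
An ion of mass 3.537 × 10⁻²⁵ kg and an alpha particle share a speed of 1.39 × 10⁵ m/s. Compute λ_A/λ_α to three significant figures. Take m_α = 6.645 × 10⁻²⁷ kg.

λ_A/λ_α = 0.0188

At fixed v, p = mv so λ = h/(mv) ∝ 1/m.
λ_A/λ_α = m_α/m_A = 6.645 × 10⁻²⁷/3.537 × 10⁻²⁵ = 0.0188.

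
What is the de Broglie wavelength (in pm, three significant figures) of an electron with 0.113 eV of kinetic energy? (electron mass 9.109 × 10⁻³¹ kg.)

λ = 3650 pm

KE = 0.113 eV = 1.810 × 10⁻²⁰ J.
p = √(2mKE) = √(2 × 9.109 × 10⁻³¹ × 1.810 × 10⁻²⁰) = 1.816 × 10⁻²⁵ kg·m/s.
λ = h/p = 6.626 × 10⁻³⁴ / 1.816 × 10⁻²⁵ = 3.65 × 10⁻⁹ m = 3650 pm.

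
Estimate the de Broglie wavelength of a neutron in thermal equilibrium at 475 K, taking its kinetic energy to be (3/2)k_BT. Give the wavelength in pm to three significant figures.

λ = 115 pm

KE = (3/2)k_BT = 1.5 × 1.381 × 10⁻²³ × 475 = 9.840 × 10⁻²¹ J.
p = √(2mKE) = √(2 × 1.675 × 10⁻²⁷ × 9.840 × 10⁻²¹) = 5.741 × 10⁻²⁴ kg·m/s.
λ = h/p = 1.15 × 10⁻¹⁰ m = 115 pm.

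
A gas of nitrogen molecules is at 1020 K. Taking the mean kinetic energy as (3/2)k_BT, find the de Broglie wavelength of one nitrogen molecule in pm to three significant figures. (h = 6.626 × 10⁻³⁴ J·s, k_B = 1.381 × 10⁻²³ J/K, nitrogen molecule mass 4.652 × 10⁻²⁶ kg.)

KE = (3/2)k_BT = 1.5 × 1.381 × 10⁻²³ × 1020 = 2.113 × 10⁻²⁰ J.
p = √(2mKE) = √(2 × 4.652 × 10⁻²⁶ × 2.113 × 10⁻²⁰) = 4.434 × 10⁻²³ kg·m/s.
λ = h/p = 1.49 × 10⁻¹¹ m = 14.9 pm.

λ = 14.9 pm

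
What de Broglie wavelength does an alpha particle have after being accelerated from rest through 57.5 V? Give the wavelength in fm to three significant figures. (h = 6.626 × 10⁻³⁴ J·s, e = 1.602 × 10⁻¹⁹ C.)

λ = 1340 fm

KE = 2eV = 2 × 1.602 × 10⁻¹⁹ × 57.50 = 1.842 × 10⁻¹⁷ J.
p = √(2mKE) = √(2 × 6.645 × 10⁻²⁷ × 1.842 × 10⁻¹⁷) = 4.948 × 10⁻²² kg·m/s.
λ = h/p = 6.626 × 10⁻³⁴ / 4.948 × 10⁻²² = 1.34 × 10⁻¹² m = 1340 fm.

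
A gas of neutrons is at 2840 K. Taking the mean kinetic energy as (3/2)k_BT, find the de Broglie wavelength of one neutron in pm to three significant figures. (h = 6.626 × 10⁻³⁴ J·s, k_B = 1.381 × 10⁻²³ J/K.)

KE = (3/2)k_BT = 1.5 × 1.381 × 10⁻²³ × 2840 = 5.883 × 10⁻²⁰ J.
p = √(2mKE) = √(2 × 1.675 × 10⁻²⁷ × 5.883 × 10⁻²⁰) = 1.404 × 10⁻²³ kg·m/s.
λ = h/p = 4.72 × 10⁻¹¹ m = 47.2 pm.

λ = 47.2 pm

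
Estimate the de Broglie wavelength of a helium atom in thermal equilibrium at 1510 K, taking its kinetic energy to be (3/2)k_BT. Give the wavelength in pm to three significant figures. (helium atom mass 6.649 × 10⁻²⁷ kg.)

λ = 32.5 pm

KE = (3/2)k_BT = 1.5 × 1.381 × 10⁻²³ × 1510 = 3.128 × 10⁻²⁰ J.
p = √(2mKE) = √(2 × 6.649 × 10⁻²⁷ × 3.128 × 10⁻²⁰) = 2.040 × 10⁻²³ kg·m/s.
λ = h/p = 3.25 × 10⁻¹¹ m = 32.5 pm.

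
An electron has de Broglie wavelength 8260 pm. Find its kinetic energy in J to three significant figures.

KE = 3.53 × 10⁻²¹ J

p = h/λ = 6.626 × 10⁻³⁴ / 8.260 × 10⁻⁹ = 8.022 × 10⁻²⁶ kg·m/s.
KE = p²/(2m) = (8.022 × 10⁻²⁶)² / (2 × 9.109 × 10⁻³¹) = 3.532 × 10⁻²¹ J = 3.53 × 10⁻²¹ J.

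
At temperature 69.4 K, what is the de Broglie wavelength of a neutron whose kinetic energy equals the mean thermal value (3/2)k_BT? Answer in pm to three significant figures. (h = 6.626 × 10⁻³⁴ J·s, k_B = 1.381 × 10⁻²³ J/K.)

λ = 302 pm

KE = (3/2)k_BT = 1.5 × 1.381 × 10⁻²³ × 69.4 = 1.438 × 10⁻²¹ J.
p = √(2mKE) = √(2 × 1.675 × 10⁻²⁷ × 1.438 × 10⁻²¹) = 2.195 × 10⁻²⁴ kg·m/s.
λ = h/p = 3.02 × 10⁻¹⁰ m = 302 pm.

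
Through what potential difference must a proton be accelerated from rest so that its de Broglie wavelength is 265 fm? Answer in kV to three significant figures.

p = h/λ = 6.626 × 10⁻³⁴ / 2.650 × 10⁻¹³ = 2.500 × 10⁻²¹ kg·m/s.
KE = p²/(2m) = 1.868 × 10⁻¹⁵ J.
V = KE/e = 1.868 × 10⁻¹⁵ / (1.602 × 10⁻¹⁹) = 11.7 kV.

V = 11.7 kV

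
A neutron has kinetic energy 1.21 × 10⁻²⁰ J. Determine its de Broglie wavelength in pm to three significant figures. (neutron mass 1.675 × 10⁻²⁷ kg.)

p = √(2mKE) = √(2 × 1.675 × 10⁻²⁷ × 1.210 × 10⁻²⁰) = 6.367 × 10⁻²⁴ kg·m/s.
λ = h/p = 6.626 × 10⁻³⁴ / 6.367 × 10⁻²⁴ = 1.04 × 10⁻¹⁰ m = 104 pm.

λ = 104 pm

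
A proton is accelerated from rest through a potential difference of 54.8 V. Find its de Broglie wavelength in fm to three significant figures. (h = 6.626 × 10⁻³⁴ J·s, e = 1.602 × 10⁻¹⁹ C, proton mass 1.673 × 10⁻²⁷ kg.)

λ = 3870 fm

KE = eV = 1.602 × 10⁻¹⁹ × 54.80 = 8.779 × 10⁻¹⁸ J.
p = √(2mKE) = √(2 × 1.673 × 10⁻²⁷ × 8.779 × 10⁻¹⁸) = 1.714 × 10⁻²² kg·m/s.
λ = h/p = 6.626 × 10⁻³⁴ / 1.714 × 10⁻²² = 3.87 × 10⁻¹² m = 3870 fm.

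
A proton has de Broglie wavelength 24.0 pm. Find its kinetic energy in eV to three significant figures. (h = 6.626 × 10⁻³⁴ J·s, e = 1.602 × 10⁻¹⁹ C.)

KE = 1.42 eV

p = h/λ = 6.626 × 10⁻³⁴ / 2.400 × 10⁻¹¹ = 2.761 × 10⁻²³ kg·m/s.
KE = p²/(2m) = (2.761 × 10⁻²³)² / (2 × 1.673 × 10⁻²⁷) = 2.278 × 10⁻¹⁹ J = 1.42 eV.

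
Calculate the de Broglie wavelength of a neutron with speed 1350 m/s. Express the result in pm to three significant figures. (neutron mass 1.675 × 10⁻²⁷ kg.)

λ = 293 pm

p = mv = 1.675 × 10⁻²⁷ × 1350 = 2.261 × 10⁻²⁴ kg·m/s.
λ = h/p = 6.626 × 10⁻³⁴ / 2.261 × 10⁻²⁴ = 2.93 × 10⁻¹⁰ m = 293 pm.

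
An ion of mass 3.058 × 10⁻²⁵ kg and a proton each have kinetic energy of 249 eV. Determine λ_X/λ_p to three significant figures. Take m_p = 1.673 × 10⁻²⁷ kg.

λ_X/λ_p = 0.0740

At fixed KE, p = √(2mKE) so λ = h/p ∝ 1/√m.
λ_X/λ_p = √(m_p/m_X) = √(1.673 × 10⁻²⁷/3.058 × 10⁻²⁵) = √(5.471 × 10⁻³) = 0.0740.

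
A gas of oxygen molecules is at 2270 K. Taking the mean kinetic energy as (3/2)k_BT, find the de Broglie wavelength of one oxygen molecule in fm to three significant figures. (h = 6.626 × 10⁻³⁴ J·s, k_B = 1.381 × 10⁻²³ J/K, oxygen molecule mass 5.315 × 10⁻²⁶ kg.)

KE = (3/2)k_BT = 1.5 × 1.381 × 10⁻²³ × 2270 = 4.702 × 10⁻²⁰ J.
p = √(2mKE) = √(2 × 5.315 × 10⁻²⁶ × 4.702 × 10⁻²⁰) = 7.070 × 10⁻²³ kg·m/s.
λ = h/p = 9.37 × 10⁻¹² m = 9370 fm.

λ = 9370 fm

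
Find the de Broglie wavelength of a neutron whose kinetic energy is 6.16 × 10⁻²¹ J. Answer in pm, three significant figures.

p = √(2mKE) = √(2 × 1.675 × 10⁻²⁷ × 6.160 × 10⁻²¹) = 4.543 × 10⁻²⁴ kg·m/s.
λ = h/p = 6.626 × 10⁻³⁴ / 4.543 × 10⁻²⁴ = 1.46 × 10⁻¹⁰ m = 146 pm.

λ = 146 pm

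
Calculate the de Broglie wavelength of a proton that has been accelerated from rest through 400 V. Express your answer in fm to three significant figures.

KE = eV = 1.602 × 10⁻¹⁹ × 400.0 = 6.408 × 10⁻¹⁷ J.
p = √(2mKE) = √(2 × 1.673 × 10⁻²⁷ × 6.408 × 10⁻¹⁷) = 4.630 × 10⁻²² kg·m/s.
λ = h/p = 6.626 × 10⁻³⁴ / 4.630 × 10⁻²² = 1.43 × 10⁻¹² m = 1430 fm.

λ = 1430 fm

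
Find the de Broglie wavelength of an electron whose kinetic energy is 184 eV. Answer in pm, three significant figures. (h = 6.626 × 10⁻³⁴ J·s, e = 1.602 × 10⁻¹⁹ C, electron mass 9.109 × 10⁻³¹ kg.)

λ = 90.4 pm

KE = 184 eV = 2.948 × 10⁻¹⁷ J.
p = √(2mKE) = √(2 × 9.109 × 10⁻³¹ × 2.948 × 10⁻¹⁷) = 7.328 × 10⁻²⁴ kg·m/s.
λ = h/p = 6.626 × 10⁻³⁴ / 7.328 × 10⁻²⁴ = 9.04 × 10⁻¹¹ m = 90.4 pm.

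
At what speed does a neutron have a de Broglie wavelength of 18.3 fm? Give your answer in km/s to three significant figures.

v = 2.16 × 10⁴ km/s

p = h/λ = 6.626 × 10⁻³⁴ / 1.830 × 10⁻¹⁴ = 3.621 × 10⁻²⁰ kg·m/s.
v = p/m = 3.621 × 10⁻²⁰ / 1.675 × 10⁻²⁷ = 2.16 × 10⁷ m/s = 2.16 × 10⁴ km/s.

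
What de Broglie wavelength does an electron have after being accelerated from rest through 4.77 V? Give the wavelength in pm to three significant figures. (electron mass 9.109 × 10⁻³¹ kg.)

KE = eV = 1.602 × 10⁻¹⁹ × 4.770 = 7.642 × 10⁻¹⁹ J.
p = √(2mKE) = √(2 × 9.109 × 10⁻³¹ × 7.642 × 10⁻¹⁹) = 1.180 × 10⁻²⁴ kg·m/s.
λ = h/p = 6.626 × 10⁻³⁴ / 1.180 × 10⁻²⁴ = 5.62 × 10⁻¹⁰ m = 562 pm.

λ = 562 pm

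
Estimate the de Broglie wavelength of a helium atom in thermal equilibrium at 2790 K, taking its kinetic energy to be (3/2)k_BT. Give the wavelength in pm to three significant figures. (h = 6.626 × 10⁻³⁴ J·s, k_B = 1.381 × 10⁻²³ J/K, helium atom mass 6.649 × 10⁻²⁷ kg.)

λ = 23.9 pm

KE = (3/2)k_BT = 1.5 × 1.381 × 10⁻²³ × 2790 = 5.779 × 10⁻²⁰ J.
p = √(2mKE) = √(2 × 6.649 × 10⁻²⁷ × 5.779 × 10⁻²⁰) = 2.772 × 10⁻²³ kg·m/s.
λ = h/p = 2.39 × 10⁻¹¹ m = 23.9 pm.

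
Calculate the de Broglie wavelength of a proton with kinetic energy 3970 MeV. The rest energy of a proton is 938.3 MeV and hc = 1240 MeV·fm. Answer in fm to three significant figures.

Total energy E = KE + m₀c² = 3970 + 938.3 = 4908.3 MeV.
(pc)² = E² − (m₀c²)² = (4908.3)² − (938.3)² = 2.321 × 10⁷ MeV², so pc = 4818 MeV.
λ = hc/(pc) = 1240 MeV·fm / 4818 MeV = 0.257 fm.

λ = 0.257 fm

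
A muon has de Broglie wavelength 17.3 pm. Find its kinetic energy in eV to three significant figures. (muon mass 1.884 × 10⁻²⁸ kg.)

p = h/λ = 6.626 × 10⁻³⁴ / 1.730 × 10⁻¹¹ = 3.830 × 10⁻²³ kg·m/s.
KE = p²/(2m) = (3.830 × 10⁻²³)² / (2 × 1.884 × 10⁻²⁸) = 3.893 × 10⁻¹⁸ J = 24.3 eV.

KE = 24.3 eV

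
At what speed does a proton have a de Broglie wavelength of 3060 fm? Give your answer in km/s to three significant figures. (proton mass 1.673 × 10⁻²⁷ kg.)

p = h/λ = 6.626 × 10⁻³⁴ / 3.060 × 10⁻¹² = 2.165 × 10⁻²² kg·m/s.
v = p/m = 2.165 × 10⁻²² / 1.673 × 10⁻²⁷ = 1.29 × 10⁵ m/s = 129 km/s.

v = 129 km/s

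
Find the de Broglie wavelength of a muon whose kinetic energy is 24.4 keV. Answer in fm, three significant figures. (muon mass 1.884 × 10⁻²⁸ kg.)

λ = 546 fm

KE = 24.4 keV = 3.909 × 10⁻¹⁵ J.
p = √(2mKE) = √(2 × 1.884 × 10⁻²⁸ × 3.909 × 10⁻¹⁵) = 1.214 × 10⁻²¹ kg·m/s.
λ = h/p = 6.626 × 10⁻³⁴ / 1.214 × 10⁻²¹ = 5.46 × 10⁻¹³ m = 546 fm.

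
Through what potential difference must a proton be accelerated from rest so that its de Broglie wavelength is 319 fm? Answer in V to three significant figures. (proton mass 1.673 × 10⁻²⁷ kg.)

V = 8050 V

p = h/λ = 6.626 × 10⁻³⁴ / 3.190 × 10⁻¹³ = 2.077 × 10⁻²¹ kg·m/s.
KE = p²/(2m) = 1.289 × 10⁻¹⁵ J.
V = KE/e = 1.289 × 10⁻¹⁵ / (1.602 × 10⁻¹⁹) = 8050 V.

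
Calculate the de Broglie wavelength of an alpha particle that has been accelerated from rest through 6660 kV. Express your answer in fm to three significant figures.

KE = 2eV = 2 × 1.602 × 10⁻¹⁹ × 6.660 × 10⁶ = 2.134 × 10⁻¹² J.
p = √(2mKE) = √(2 × 6.645 × 10⁻²⁷ × 2.134 × 10⁻¹²) = 1.684 × 10⁻¹⁹ kg·m/s.
λ = h/p = 6.626 × 10⁻³⁴ / 1.684 × 10⁻¹⁹ = 3.93 × 10⁻¹⁵ m = 3.93 fm.

λ = 3.93 fm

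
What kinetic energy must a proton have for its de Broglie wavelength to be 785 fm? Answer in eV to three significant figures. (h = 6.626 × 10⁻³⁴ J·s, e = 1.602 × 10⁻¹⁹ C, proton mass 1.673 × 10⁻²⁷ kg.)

p = h/λ = 6.626 × 10⁻³⁴ / 7.850 × 10⁻¹³ = 8.441 × 10⁻²² kg·m/s.
KE = p²/(2m) = (8.441 × 10⁻²²)² / (2 × 1.673 × 10⁻²⁷) = 2.129 × 10⁻¹⁶ J = 1330 eV.

KE = 1330 eV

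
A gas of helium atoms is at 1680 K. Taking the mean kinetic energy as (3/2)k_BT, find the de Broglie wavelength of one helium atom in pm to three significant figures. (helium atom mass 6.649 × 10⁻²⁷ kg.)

KE = (3/2)k_BT = 1.5 × 1.381 × 10⁻²³ × 1680 = 3.480 × 10⁻²⁰ J.
p = √(2mKE) = √(2 × 6.649 × 10⁻²⁷ × 3.480 × 10⁻²⁰) = 2.151 × 10⁻²³ kg·m/s.
λ = h/p = 3.08 × 10⁻¹¹ m = 30.8 pm.

λ = 30.8 pm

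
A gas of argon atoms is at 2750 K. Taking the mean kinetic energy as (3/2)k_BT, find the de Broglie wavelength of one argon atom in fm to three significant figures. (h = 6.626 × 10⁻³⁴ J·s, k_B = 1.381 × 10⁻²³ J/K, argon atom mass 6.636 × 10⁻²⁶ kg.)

KE = (3/2)k_BT = 1.5 × 1.381 × 10⁻²³ × 2750 = 5.697 × 10⁻²⁰ J.
p = √(2mKE) = √(2 × 6.636 × 10⁻²⁶ × 5.697 × 10⁻²⁰) = 8.695 × 10⁻²³ kg·m/s.
λ = h/p = 7.62 × 10⁻¹² m = 7620 fm.

λ = 7620 fm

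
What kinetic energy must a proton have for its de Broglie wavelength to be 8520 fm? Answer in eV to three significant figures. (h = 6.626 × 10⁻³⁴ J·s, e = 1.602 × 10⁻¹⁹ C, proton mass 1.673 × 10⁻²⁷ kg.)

KE = 11.3 eV

p = h/λ = 6.626 × 10⁻³⁴ / 8.520 × 10⁻¹² = 7.777 × 10⁻²³ kg·m/s.
KE = p²/(2m) = (7.777 × 10⁻²³)² / (2 × 1.673 × 10⁻²⁷) = 1.808 × 10⁻¹⁸ J = 11.3 eV.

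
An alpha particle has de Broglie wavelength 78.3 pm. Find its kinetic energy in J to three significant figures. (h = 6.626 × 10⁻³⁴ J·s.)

KE = 5.39 × 10⁻²¹ J

p = h/λ = 6.626 × 10⁻³⁴ / 7.830 × 10⁻¹¹ = 8.462 × 10⁻²⁴ kg·m/s.
KE = p²/(2m) = (8.462 × 10⁻²⁴)² / (2 × 6.645 × 10⁻²⁷) = 5.388 × 10⁻²¹ J = 5.39 × 10⁻²¹ J.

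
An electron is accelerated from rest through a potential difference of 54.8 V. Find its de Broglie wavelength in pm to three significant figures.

KE = eV = 1.602 × 10⁻¹⁹ × 54.80 = 8.779 × 10⁻¹⁸ J.
p = √(2mKE) = √(2 × 9.109 × 10⁻³¹ × 8.779 × 10⁻¹⁸) = 3.999 × 10⁻²⁴ kg·m/s.
λ = h/p = 6.626 × 10⁻³⁴ / 3.999 × 10⁻²⁴ = 1.66 × 10⁻¹⁰ m = 166 pm.

λ = 166 pm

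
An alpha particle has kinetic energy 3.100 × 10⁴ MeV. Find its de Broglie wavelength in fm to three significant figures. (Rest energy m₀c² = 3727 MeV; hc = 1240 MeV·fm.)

Total energy E = KE + m₀c² = 3.100 × 10⁴ + 3727 = 34727 MeV.
(pc)² = E² − (m₀c²)² = (34727)² − (3727)² = 1.192 × 10⁹ MeV², so pc = 3.453 × 10⁴ MeV.
λ = hc/(pc) = 1240 MeV·fm / 3.453 × 10⁴ MeV = 0.0359 fm.

λ = 0.0359 fm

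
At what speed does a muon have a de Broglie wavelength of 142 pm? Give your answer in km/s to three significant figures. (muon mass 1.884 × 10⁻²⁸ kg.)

p = h/λ = 6.626 × 10⁻³⁴ / 1.420 × 10⁻¹⁰ = 4.666 × 10⁻²⁴ kg·m/s.
v = p/m = 4.666 × 10⁻²⁴ / 1.884 × 10⁻²⁸ = 2.48 × 10⁴ m/s = 24.8 km/s.

v = 24.8 km/s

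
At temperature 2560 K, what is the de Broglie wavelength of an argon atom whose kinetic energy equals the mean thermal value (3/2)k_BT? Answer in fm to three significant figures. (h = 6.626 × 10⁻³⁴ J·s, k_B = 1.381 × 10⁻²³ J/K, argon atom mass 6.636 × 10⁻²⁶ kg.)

KE = (3/2)k_BT = 1.5 × 1.381 × 10⁻²³ × 2560 = 5.303 × 10⁻²⁰ J.
p = √(2mKE) = √(2 × 6.636 × 10⁻²⁶ × 5.303 × 10⁻²⁰) = 8.389 × 10⁻²³ kg·m/s.
λ = h/p = 7.90 × 10⁻¹² m = 7900 fm.

λ = 7900 fm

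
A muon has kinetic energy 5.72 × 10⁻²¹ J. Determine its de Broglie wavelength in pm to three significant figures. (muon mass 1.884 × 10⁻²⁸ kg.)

p = √(2mKE) = √(2 × 1.884 × 10⁻²⁸ × 5.720 × 10⁻²¹) = 1.468 × 10⁻²⁴ kg·m/s.
λ = h/p = 6.626 × 10⁻³⁴ / 1.468 × 10⁻²⁴ = 4.51 × 10⁻¹⁰ m = 451 pm.

λ = 451 pm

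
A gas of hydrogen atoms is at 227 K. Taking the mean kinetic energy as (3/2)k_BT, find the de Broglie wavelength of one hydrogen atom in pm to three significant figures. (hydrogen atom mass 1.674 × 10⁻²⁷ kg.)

λ = 167 pm

KE = (3/2)k_BT = 1.5 × 1.381 × 10⁻²³ × 227 = 4.702 × 10⁻²¹ J.
p = √(2mKE) = √(2 × 1.674 × 10⁻²⁷ × 4.702 × 10⁻²¹) = 3.968 × 10⁻²⁴ kg·m/s.
λ = h/p = 1.67 × 10⁻¹⁰ m = 167 pm.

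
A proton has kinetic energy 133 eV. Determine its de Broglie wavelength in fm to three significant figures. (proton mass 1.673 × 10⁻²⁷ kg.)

λ = 2480 fm

KE = 133 eV = 2.131 × 10⁻¹⁷ J.
p = √(2mKE) = √(2 × 1.673 × 10⁻²⁷ × 2.131 × 10⁻¹⁷) = 2.670 × 10⁻²² kg·m/s.
λ = h/p = 6.626 × 10⁻³⁴ / 2.670 × 10⁻²² = 2.48 × 10⁻¹² m = 2480 fm.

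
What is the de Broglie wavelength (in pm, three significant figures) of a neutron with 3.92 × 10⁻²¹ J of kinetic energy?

λ = 183 pm

p = √(2mKE) = √(2 × 1.675 × 10⁻²⁷ × 3.920 × 10⁻²¹) = 3.624 × 10⁻²⁴ kg·m/s.
λ = h/p = 6.626 × 10⁻³⁴ / 3.624 × 10⁻²⁴ = 1.83 × 10⁻¹⁰ m = 183 pm.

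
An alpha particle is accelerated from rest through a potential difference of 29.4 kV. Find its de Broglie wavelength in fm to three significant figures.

λ = 59.2 fm

KE = 2eV = 2 × 1.602 × 10⁻¹⁹ × 2.940 × 10⁴ = 9.420 × 10⁻¹⁵ J.
p = √(2mKE) = √(2 × 6.645 × 10⁻²⁷ × 9.420 × 10⁻¹⁵) = 1.119 × 10⁻²⁰ kg·m/s.
λ = h/p = 6.626 × 10⁻³⁴ / 1.119 × 10⁻²⁰ = 5.92 × 10⁻¹⁴ m = 59.2 fm.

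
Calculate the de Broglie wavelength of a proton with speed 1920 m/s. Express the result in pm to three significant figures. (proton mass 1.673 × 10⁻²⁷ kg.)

p = mv = 1.673 × 10⁻²⁷ × 1920 = 3.212 × 10⁻²⁴ kg·m/s.
λ = h/p = 6.626 × 10⁻³⁴ / 3.212 × 10⁻²⁴ = 2.06 × 10⁻¹⁰ m = 206 pm.

λ = 206 pm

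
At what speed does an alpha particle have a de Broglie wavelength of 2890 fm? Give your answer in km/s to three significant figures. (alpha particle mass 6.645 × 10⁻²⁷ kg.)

v = 34.5 km/s

p = h/λ = 6.626 × 10⁻³⁴ / 2.890 × 10⁻¹² = 2.293 × 10⁻²² kg·m/s.
v = p/m = 2.293 × 10⁻²² / 6.645 × 10⁻²⁷ = 3.45 × 10⁴ m/s = 34.5 km/s.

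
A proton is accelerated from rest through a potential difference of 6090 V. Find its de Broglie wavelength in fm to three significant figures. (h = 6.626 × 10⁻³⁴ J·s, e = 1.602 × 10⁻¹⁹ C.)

KE = eV = 1.602 × 10⁻¹⁹ × 6090 = 9.756 × 10⁻¹⁶ J.
p = √(2mKE) = √(2 × 1.673 × 10⁻²⁷ × 9.756 × 10⁻¹⁶) = 1.807 × 10⁻²¹ kg·m/s.
λ = h/p = 6.626 × 10⁻³⁴ / 1.807 × 10⁻²¹ = 3.67 × 10⁻¹³ m = 367 fm.

λ = 367 fm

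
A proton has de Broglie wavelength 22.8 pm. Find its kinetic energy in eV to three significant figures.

KE = 1.58 eV

p = h/λ = 6.626 × 10⁻³⁴ / 2.280 × 10⁻¹¹ = 2.906 × 10⁻²³ kg·m/s.
KE = p²/(2m) = (2.906 × 10⁻²³)² / (2 × 1.673 × 10⁻²⁷) = 2.524 × 10⁻¹⁹ J = 1.58 eV.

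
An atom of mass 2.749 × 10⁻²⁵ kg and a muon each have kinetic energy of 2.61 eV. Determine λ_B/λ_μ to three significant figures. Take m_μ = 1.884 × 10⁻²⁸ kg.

λ_B/λ_μ = 0.0262

At fixed KE, p = √(2mKE) so λ = h/p ∝ 1/√m.
λ_B/λ_μ = √(m_μ/m_B) = √(1.884 × 10⁻²⁸/2.749 × 10⁻²⁵) = √(6.853 × 10⁻⁴) = 0.0262.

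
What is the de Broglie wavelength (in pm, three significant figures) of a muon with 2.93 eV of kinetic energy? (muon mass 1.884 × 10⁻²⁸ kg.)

λ = 49.8 pm

KE = 2.93 eV = 4.694 × 10⁻¹⁹ J.
p = √(2mKE) = √(2 × 1.884 × 10⁻²⁸ × 4.694 × 10⁻¹⁹) = 1.330 × 10⁻²³ kg·m/s.
λ = h/p = 6.626 × 10⁻³⁴ / 1.330 × 10⁻²³ = 4.98 × 10⁻¹¹ m = 49.8 pm.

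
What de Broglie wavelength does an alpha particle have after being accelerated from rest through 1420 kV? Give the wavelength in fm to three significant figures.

λ = 8.52 fm

KE = 2eV = 2 × 1.602 × 10⁻¹⁹ × 1.420 × 10⁶ = 4.550 × 10⁻¹³ J.
p = √(2mKE) = √(2 × 6.645 × 10⁻²⁷ × 4.550 × 10⁻¹³) = 7.776 × 10⁻²⁰ kg·m/s.
λ = h/p = 6.626 × 10⁻³⁴ / 7.776 × 10⁻²⁰ = 8.52 × 10⁻¹⁵ m = 8.52 fm.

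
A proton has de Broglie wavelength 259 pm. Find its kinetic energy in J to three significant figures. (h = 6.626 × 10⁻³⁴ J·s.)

KE = 1.96 × 10⁻²¹ J

p = h/λ = 6.626 × 10⁻³⁴ / 2.590 × 10⁻¹⁰ = 2.558 × 10⁻²⁴ kg·m/s.
KE = p²/(2m) = (2.558 × 10⁻²⁴)² / (2 × 1.673 × 10⁻²⁷) = 1.956 × 10⁻²¹ J = 1.96 × 10⁻²¹ J.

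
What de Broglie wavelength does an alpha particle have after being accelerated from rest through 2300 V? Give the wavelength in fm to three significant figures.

λ = 212 fm

KE = 2eV = 2 × 1.602 × 10⁻¹⁹ × 2300 = 7.369 × 10⁻¹⁶ J.
p = √(2mKE) = √(2 × 6.645 × 10⁻²⁷ × 7.369 × 10⁻¹⁶) = 3.129 × 10⁻²¹ kg·m/s.
λ = h/p = 6.626 × 10⁻³⁴ / 3.129 × 10⁻²¹ = 2.12 × 10⁻¹³ m = 212 fm.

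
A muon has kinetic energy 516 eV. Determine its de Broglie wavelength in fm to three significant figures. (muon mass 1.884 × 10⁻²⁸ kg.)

KE = 516 eV = 8.266 × 10⁻¹⁷ J.
p = √(2mKE) = √(2 × 1.884 × 10⁻²⁸ × 8.266 × 10⁻¹⁷) = 1.765 × 10⁻²² kg·m/s.
λ = h/p = 6.626 × 10⁻³⁴ / 1.765 × 10⁻²² = 3.75 × 10⁻¹² m = 3750 fm.

λ = 3750 fm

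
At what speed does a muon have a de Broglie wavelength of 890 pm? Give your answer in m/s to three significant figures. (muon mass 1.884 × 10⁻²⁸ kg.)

p = h/λ = 6.626 × 10⁻³⁴ / 8.900 × 10⁻¹⁰ = 7.445 × 10⁻²⁵ kg·m/s.
v = p/m = 7.445 × 10⁻²⁵ / 1.884 × 10⁻²⁸ = 3.95 × 10³ m/s = 3950 m/s.

v = 3950 m/s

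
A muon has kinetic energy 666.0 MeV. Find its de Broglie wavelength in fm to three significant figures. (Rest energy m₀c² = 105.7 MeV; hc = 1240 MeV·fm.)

λ = 1.62 fm

Total energy E = KE + m₀c² = 666.0 + 105.7 = 771.7 MeV.
(pc)² = E² − (m₀c²)² = (771.7)² − (105.7)² = 5.843 × 10⁵ MeV², so pc = 764.4 MeV.
λ = hc/(pc) = 1240 MeV·fm / 764.4 MeV = 1.62 fm.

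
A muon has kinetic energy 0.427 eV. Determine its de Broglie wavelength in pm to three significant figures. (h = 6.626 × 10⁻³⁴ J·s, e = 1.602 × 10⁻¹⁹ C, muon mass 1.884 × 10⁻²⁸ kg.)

λ = 131 pm

KE = 0.427 eV = 6.841 × 10⁻²⁰ J.
p = √(2mKE) = √(2 × 1.884 × 10⁻²⁸ × 6.841 × 10⁻²⁰) = 5.077 × 10⁻²⁴ kg·m/s.
λ = h/p = 6.626 × 10⁻³⁴ / 5.077 × 10⁻²⁴ = 1.31 × 10⁻¹⁰ m = 131 pm.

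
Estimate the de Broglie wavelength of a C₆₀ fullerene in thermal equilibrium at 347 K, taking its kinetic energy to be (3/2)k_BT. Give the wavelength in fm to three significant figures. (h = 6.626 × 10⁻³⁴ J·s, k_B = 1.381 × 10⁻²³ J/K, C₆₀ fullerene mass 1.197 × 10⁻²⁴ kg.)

KE = (3/2)k_BT = 1.5 × 1.381 × 10⁻²³ × 347 = 7.188 × 10⁻²¹ J.
p = √(2mKE) = √(2 × 1.197 × 10⁻²⁴ × 7.188 × 10⁻²¹) = 1.312 × 10⁻²² kg·m/s.
λ = h/p = 5.05 × 10⁻¹² m = 5050 fm.

λ = 5050 fm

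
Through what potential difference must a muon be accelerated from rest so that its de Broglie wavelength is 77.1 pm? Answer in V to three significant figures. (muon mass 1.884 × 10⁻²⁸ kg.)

p = h/λ = 6.626 × 10⁻³⁴ / 7.710 × 10⁻¹¹ = 8.594 × 10⁻²⁴ kg·m/s.
KE = p²/(2m) = 1.960 × 10⁻¹⁹ J.
V = KE/e = 1.960 × 10⁻¹⁹ / (1.602 × 10⁻¹⁹) = 1.22 V.

V = 1.22 V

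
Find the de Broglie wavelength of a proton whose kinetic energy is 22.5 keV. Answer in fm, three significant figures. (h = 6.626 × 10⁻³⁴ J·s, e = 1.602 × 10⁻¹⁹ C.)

λ = 191 fm

KE = 22.5 keV = 3.605 × 10⁻¹⁵ J.
p = √(2mKE) = √(2 × 1.673 × 10⁻²⁷ × 3.605 × 10⁻¹⁵) = 3.473 × 10⁻²¹ kg·m/s.
λ = h/p = 6.626 × 10⁻³⁴ / 3.473 × 10⁻²¹ = 1.91 × 10⁻¹³ m = 191 fm.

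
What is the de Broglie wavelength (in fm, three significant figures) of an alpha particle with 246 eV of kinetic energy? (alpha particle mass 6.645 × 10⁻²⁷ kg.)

KE = 246 eV = 3.941 × 10⁻¹⁷ J.
p = √(2mKE) = √(2 × 6.645 × 10⁻²⁷ × 3.941 × 10⁻¹⁷) = 7.237 × 10⁻²² kg·m/s.
λ = h/p = 6.626 × 10⁻³⁴ / 7.237 × 10⁻²² = 9.16 × 10⁻¹³ m = 916 fm.

λ = 916 fm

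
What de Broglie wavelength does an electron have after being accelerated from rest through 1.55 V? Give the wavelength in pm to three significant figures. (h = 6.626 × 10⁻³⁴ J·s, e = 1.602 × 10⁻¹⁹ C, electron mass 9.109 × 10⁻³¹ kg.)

KE = eV = 1.602 × 10⁻¹⁹ × 1.550 = 2.483 × 10⁻¹⁹ J.
p = √(2mKE) = √(2 × 9.109 × 10⁻³¹ × 2.483 × 10⁻¹⁹) = 6.726 × 10⁻²⁵ kg·m/s.
λ = h/p = 6.626 × 10⁻³⁴ / 6.726 × 10⁻²⁵ = 9.85 × 10⁻¹⁰ m = 985 pm.

λ = 985 pm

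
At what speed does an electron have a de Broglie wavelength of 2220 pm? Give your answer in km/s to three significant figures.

p = h/λ = 6.626 × 10⁻³⁴ / 2.220 × 10⁻⁹ = 2.985 × 10⁻²⁵ kg·m/s.
v = p/m = 2.985 × 10⁻²⁵ / 9.109 × 10⁻³¹ = 3.28 × 10⁵ m/s = 328 km/s.

v = 328 km/s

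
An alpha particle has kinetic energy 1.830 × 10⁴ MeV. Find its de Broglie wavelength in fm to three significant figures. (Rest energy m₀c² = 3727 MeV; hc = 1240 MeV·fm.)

Total energy E = KE + m₀c² = 1.830 × 10⁴ + 3727 = 22027 MeV.
(pc)² = E² − (m₀c²)² = (22027)² − (3727)² = 4.713 × 10⁸ MeV², so pc = 2.171 × 10⁴ MeV.
λ = hc/(pc) = 1240 MeV·fm / 2.171 × 10⁴ MeV = 0.0571 fm.

λ = 0.0571 fm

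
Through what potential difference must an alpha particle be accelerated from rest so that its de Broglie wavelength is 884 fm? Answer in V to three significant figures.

p = h/λ = 6.626 × 10⁻³⁴ / 8.840 × 10⁻¹³ = 7.495 × 10⁻²² kg·m/s.
KE = p²/(2m) = 4.227 × 10⁻¹⁷ J.
V = KE/2e = 4.227 × 10⁻¹⁷ / (2 × 1.602 × 10⁻¹⁹) = 132 V.

V = 132 V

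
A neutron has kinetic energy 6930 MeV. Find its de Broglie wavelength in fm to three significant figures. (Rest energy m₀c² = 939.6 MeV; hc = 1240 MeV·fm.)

Total energy E = KE + m₀c² = 6930 + 939.6 = 7869.6 MeV.
(pc)² = E² − (m₀c²)² = (7869.6)² − (939.6)² = 6.105 × 10⁷ MeV², so pc = 7813 MeV.
λ = hc/(pc) = 1240 MeV·fm / 7813 MeV = 0.159 fm.

λ = 0.159 fm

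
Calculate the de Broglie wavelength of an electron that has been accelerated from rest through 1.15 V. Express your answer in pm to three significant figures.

KE = eV = 1.602 × 10⁻¹⁹ × 1.150 = 1.842 × 10⁻¹⁹ J.
p = √(2mKE) = √(2 × 9.109 × 10⁻³¹ × 1.842 × 10⁻¹⁹) = 5.793 × 10⁻²⁵ kg·m/s.
λ = h/p = 6.626 × 10⁻³⁴ / 5.793 × 10⁻²⁵ = 1.14 × 10⁻⁹ m = 1140 pm.

λ = 1140 pm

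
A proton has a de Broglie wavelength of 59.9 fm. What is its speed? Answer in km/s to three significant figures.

p = h/λ = 6.626 × 10⁻³⁴ / 5.990 × 10⁻¹⁴ = 1.106 × 10⁻²⁰ kg·m/s.
v = p/m = 1.106 × 10⁻²⁰ / 1.673 × 10⁻²⁷ = 6.61 × 10⁶ m/s = 6610 km/s.

v = 6610 km/s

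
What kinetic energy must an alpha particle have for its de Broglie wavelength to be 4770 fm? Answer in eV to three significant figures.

p = h/λ = 6.626 × 10⁻³⁴ / 4.770 × 10⁻¹² = 1.389 × 10⁻²² kg·m/s.
KE = p²/(2m) = (1.389 × 10⁻²²)² / (2 × 6.645 × 10⁻²⁷) = 1.452 × 10⁻¹⁸ J = 9.06 eV.

KE = 9.06 eV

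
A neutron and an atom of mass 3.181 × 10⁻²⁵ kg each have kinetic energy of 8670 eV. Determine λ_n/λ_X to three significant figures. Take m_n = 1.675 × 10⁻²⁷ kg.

λ_n/λ_X = 13.8

At fixed KE, p = √(2mKE) so λ = h/p ∝ 1/√m.
λ_n/λ_X = √(m_X/m_n) = √(3.181 × 10⁻²⁵/1.675 × 10⁻²⁷) = √(189.9) = 13.8.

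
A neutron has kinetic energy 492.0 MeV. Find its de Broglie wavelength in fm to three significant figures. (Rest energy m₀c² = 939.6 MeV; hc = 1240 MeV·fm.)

Total energy E = KE + m₀c² = 492.0 + 939.6 = 1431.6 MeV.
(pc)² = E² − (m₀c²)² = (1431.6)² − (939.6)² = 1.167 × 10⁶ MeV², so pc = 1080 MeV.
λ = hc/(pc) = 1240 MeV·fm / 1080 MeV = 1.15 fm.

λ = 1.15 fm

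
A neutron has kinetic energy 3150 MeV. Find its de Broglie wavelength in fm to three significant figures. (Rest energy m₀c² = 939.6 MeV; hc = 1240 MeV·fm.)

λ = 0.312 fm

Total energy E = KE + m₀c² = 3150 + 939.6 = 4089.6 MeV.
(pc)² = E² − (m₀c²)² = (4089.6)² − (939.6)² = 1.584 × 10⁷ MeV², so pc = 3980 MeV.
λ = hc/(pc) = 1240 MeV·fm / 3980 MeV = 0.312 fm.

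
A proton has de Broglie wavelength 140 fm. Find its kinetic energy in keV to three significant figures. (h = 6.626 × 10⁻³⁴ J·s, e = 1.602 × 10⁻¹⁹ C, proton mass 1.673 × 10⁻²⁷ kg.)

p = h/λ = 6.626 × 10⁻³⁴ / 1.400 × 10⁻¹³ = 4.733 × 10⁻²¹ kg·m/s.
KE = p²/(2m) = (4.733 × 10⁻²¹)² / (2 × 1.673 × 10⁻²⁷) = 6.695 × 10⁻¹⁵ J = 41.8 keV.

KE = 41.8 keV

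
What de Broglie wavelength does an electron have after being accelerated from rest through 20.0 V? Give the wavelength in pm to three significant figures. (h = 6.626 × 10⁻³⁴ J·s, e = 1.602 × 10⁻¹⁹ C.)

λ = 274 pm

KE = eV = 1.602 × 10⁻¹⁹ × 20.00 = 3.204 × 10⁻¹⁸ J.
p = √(2mKE) = √(2 × 9.109 × 10⁻³¹ × 3.204 × 10⁻¹⁸) = 2.416 × 10⁻²⁴ kg·m/s.
λ = h/p = 6.626 × 10⁻³⁴ / 2.416 × 10⁻²⁴ = 2.74 × 10⁻¹⁰ m = 274 pm.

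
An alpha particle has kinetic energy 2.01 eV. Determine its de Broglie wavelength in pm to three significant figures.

λ = 10.1 pm

KE = 2.01 eV = 3.220 × 10⁻¹⁹ J.
p = √(2mKE) = √(2 × 6.645 × 10⁻²⁷ × 3.220 × 10⁻¹⁹) = 6.542 × 10⁻²³ kg·m/s.
λ = h/p = 6.626 × 10⁻³⁴ / 6.542 × 10⁻²³ = 1.01 × 10⁻¹¹ m = 10.1 pm.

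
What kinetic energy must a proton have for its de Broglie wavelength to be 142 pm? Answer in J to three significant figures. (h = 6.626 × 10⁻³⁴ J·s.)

KE = 6.51 × 10⁻²¹ J

p = h/λ = 6.626 × 10⁻³⁴ / 1.420 × 10⁻¹⁰ = 4.666 × 10⁻²⁴ kg·m/s.
KE = p²/(2m) = (4.666 × 10⁻²⁴)² / (2 × 1.673 × 10⁻²⁷) = 6.507 × 10⁻²¹ J = 6.51 × 10⁻²¹ J.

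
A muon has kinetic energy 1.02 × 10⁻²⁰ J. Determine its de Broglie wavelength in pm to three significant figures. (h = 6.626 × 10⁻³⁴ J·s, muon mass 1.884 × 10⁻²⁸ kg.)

λ = 338 pm

p = √(2mKE) = √(2 × 1.884 × 10⁻²⁸ × 1.020 × 10⁻²⁰) = 1.960 × 10⁻²⁴ kg·m/s.
λ = h/p = 6.626 × 10⁻³⁴ / 1.960 × 10⁻²⁴ = 3.38 × 10⁻¹⁰ m = 338 pm.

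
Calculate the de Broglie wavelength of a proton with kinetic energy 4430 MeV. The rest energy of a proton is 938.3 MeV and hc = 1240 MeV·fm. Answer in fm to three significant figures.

Total energy E = KE + m₀c² = 4430 + 938.3 = 5368.3 MeV.
(pc)² = E² − (m₀c²)² = (5368.3)² − (938.3)² = 2.794 × 10⁷ MeV², so pc = 5286 MeV.
λ = hc/(pc) = 1240 MeV·fm / 5286 MeV = 0.235 fm.

λ = 0.235 fm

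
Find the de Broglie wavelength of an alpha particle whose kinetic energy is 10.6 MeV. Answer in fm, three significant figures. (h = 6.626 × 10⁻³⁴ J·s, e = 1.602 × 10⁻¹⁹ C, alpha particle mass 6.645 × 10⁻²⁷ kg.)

KE = 10.6 MeV = 1.698 × 10⁻¹² J.
p = √(2mKE) = √(2 × 6.645 × 10⁻²⁷ × 1.698 × 10⁻¹²) = 1.502 × 10⁻¹⁹ kg·m/s.
λ = h/p = 6.626 × 10⁻³⁴ / 1.502 × 10⁻¹⁹ = 4.41 × 10⁻¹⁵ m = 4.41 fm.

λ = 4.41 fm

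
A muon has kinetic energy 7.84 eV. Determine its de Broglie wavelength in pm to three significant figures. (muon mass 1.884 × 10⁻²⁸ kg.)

λ = 30.5 pm

KE = 7.84 eV = 1.256 × 10⁻¹⁸ J.
p = √(2mKE) = √(2 × 1.884 × 10⁻²⁸ × 1.256 × 10⁻¹⁸) = 2.175 × 10⁻²³ kg·m/s.
λ = h/p = 6.626 × 10⁻³⁴ / 2.175 × 10⁻²³ = 3.05 × 10⁻¹¹ m = 30.5 pm.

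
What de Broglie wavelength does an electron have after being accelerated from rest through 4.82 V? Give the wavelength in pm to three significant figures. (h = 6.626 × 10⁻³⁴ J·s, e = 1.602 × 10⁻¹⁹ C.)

KE = eV = 1.602 × 10⁻¹⁹ × 4.820 = 7.722 × 10⁻¹⁹ J.
p = √(2mKE) = √(2 × 9.109 × 10⁻³¹ × 7.722 × 10⁻¹⁹) = 1.186 × 10⁻²⁴ kg·m/s.
λ = h/p = 6.626 × 10⁻³⁴ / 1.186 × 10⁻²⁴ = 5.59 × 10⁻¹⁰ m = 559 pm.

λ = 559 pm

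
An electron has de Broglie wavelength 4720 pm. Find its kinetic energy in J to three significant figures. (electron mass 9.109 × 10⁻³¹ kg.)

p = h/λ = 6.626 × 10⁻³⁴ / 4.720 × 10⁻⁹ = 1.404 × 10⁻²⁵ kg·m/s.
KE = p²/(2m) = (1.404 × 10⁻²⁵)² / (2 × 9.109 × 10⁻³¹) = 1.082 × 10⁻²⁰ J = 1.08 × 10⁻²⁰ J.

KE = 1.08 × 10⁻²⁰ J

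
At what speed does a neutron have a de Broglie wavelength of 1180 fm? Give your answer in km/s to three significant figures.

p = h/λ = 6.626 × 10⁻³⁴ / 1.180 × 10⁻¹² = 5.615 × 10⁻²² kg·m/s.
v = p/m = 5.615 × 10⁻²² / 1.675 × 10⁻²⁷ = 3.35 × 10⁵ m/s = 335 km/s.

v = 335 km/s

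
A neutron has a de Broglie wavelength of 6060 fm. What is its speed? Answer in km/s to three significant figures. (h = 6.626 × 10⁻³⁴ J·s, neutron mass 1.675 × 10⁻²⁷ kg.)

p = h/λ = 6.626 × 10⁻³⁴ / 6.060 × 10⁻¹² = 1.093 × 10⁻²² kg·m/s.
v = p/m = 1.093 × 10⁻²² / 1.675 × 10⁻²⁷ = 6.53 × 10⁴ m/s = 65.3 km/s.

v = 65.3 km/s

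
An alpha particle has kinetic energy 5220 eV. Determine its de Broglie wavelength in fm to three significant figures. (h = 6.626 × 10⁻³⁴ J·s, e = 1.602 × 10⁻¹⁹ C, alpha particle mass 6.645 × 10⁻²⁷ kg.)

λ = 199 fm

KE = 5220 eV = 8.362 × 10⁻¹⁶ J.
p = √(2mKE) = √(2 × 6.645 × 10⁻²⁷ × 8.362 × 10⁻¹⁶) = 3.334 × 10⁻²¹ kg·m/s.
λ = h/p = 6.626 × 10⁻³⁴ / 3.334 × 10⁻²¹ = 1.99 × 10⁻¹³ m = 199 fm.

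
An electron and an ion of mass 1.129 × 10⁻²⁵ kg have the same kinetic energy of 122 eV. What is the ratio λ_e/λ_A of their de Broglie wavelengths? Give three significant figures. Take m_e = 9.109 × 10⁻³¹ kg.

λ_e/λ_A = 352

At fixed KE, p = √(2mKE) so λ = h/p ∝ 1/√m.
λ_e/λ_A = √(m_A/m_e) = √(1.129 × 10⁻²⁵/9.109 × 10⁻³¹) = √(1.239 × 10⁵) = 352.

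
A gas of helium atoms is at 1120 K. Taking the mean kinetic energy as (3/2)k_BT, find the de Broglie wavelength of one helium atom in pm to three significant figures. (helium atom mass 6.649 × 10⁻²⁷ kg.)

KE = (3/2)k_BT = 1.5 × 1.381 × 10⁻²³ × 1120 = 2.320 × 10⁻²⁰ J.
p = √(2mKE) = √(2 × 6.649 × 10⁻²⁷ × 2.320 × 10⁻²⁰) = 1.756 × 10⁻²³ kg·m/s.
λ = h/p = 3.77 × 10⁻¹¹ m = 37.7 pm.

λ = 37.7 pm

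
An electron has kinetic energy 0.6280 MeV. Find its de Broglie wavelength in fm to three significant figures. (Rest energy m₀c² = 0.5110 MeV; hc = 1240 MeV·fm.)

λ = 1220 fm

Total energy E = KE + m₀c² = 0.6280 + 0.5110 = 1.1390 MeV.
(pc)² = E² − (m₀c²)² = (1.1390)² − (0.5110)² = 1.036 MeV², so pc = 1.018 MeV.
λ = hc/(pc) = 1240 MeV·fm / 1.018 MeV = 1220 fm.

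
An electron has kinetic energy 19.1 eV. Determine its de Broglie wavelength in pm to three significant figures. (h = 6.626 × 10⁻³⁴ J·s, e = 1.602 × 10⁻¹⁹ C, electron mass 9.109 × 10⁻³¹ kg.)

λ = 281 pm

KE = 19.1 eV = 3.060 × 10⁻¹⁸ J.
p = √(2mKE) = √(2 × 9.109 × 10⁻³¹ × 3.060 × 10⁻¹⁸) = 2.361 × 10⁻²⁴ kg·m/s.
λ = h/p = 6.626 × 10⁻³⁴ / 2.361 × 10⁻²⁴ = 2.81 × 10⁻¹⁰ m = 281 pm.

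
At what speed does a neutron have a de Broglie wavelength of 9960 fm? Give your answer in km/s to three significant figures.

p = h/λ = 6.626 × 10⁻³⁴ / 9.960 × 10⁻¹² = 6.653 × 10⁻²³ kg·m/s.
v = p/m = 6.653 × 10⁻²³ / 1.675 × 10⁻²⁷ = 3.97 × 10⁴ m/s = 39.7 km/s.

v = 39.7 km/s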